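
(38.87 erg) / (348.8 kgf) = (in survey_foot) 3.728e-09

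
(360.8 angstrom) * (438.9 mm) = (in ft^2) 1.705e-07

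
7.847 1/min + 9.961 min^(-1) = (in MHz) 2.968e-07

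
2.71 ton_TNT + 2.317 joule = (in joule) 1.134e+10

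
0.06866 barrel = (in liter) 10.92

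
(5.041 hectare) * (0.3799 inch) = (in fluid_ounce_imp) 1.712e+07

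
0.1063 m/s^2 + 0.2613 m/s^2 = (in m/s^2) 0.3676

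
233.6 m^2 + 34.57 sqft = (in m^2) 236.8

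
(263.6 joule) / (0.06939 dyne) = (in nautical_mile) 2.051e+05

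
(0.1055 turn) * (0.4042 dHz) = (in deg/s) 1.535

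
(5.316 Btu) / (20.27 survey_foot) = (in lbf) 204.1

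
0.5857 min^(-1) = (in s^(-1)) 0.009762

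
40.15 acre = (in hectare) 16.25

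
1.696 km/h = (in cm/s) 47.11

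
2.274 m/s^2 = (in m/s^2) 2.274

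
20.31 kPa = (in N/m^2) 2.031e+04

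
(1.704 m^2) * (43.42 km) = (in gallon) 1.955e+07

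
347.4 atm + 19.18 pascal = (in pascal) 3.52e+07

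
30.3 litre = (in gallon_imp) 6.665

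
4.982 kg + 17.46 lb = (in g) 1.29e+04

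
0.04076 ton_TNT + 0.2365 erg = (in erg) 1.705e+15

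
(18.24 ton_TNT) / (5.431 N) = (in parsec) 4.554e-07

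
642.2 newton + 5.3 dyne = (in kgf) 65.49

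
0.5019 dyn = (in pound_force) 1.128e-06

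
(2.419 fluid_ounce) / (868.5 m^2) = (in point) 0.0002335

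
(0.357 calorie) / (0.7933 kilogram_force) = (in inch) 7.559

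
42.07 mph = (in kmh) 67.71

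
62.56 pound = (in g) 2.838e+04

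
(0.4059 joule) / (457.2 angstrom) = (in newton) 8.878e+06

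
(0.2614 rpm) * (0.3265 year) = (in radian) 2.819e+05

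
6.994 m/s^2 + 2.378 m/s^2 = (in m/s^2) 9.372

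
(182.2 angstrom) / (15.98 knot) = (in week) 3.665e-15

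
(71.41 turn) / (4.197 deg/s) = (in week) 0.01013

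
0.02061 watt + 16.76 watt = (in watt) 16.78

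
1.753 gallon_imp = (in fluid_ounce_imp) 280.5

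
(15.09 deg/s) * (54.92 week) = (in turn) 1.392e+06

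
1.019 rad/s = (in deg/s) 58.38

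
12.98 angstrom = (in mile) 8.065e-13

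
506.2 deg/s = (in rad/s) 8.835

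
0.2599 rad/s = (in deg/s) 14.89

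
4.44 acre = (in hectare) 1.797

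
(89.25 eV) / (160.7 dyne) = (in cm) 8.898e-13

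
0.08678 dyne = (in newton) 8.678e-07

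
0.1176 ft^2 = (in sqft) 0.1176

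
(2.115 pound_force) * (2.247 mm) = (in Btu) 2.004e-05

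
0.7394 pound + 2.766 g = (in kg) 0.3382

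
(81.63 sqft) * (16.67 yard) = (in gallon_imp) 2.543e+04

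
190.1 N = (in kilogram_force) 19.38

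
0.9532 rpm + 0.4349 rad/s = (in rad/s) 0.5347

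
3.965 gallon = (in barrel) 0.0944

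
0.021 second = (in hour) 5.833e-06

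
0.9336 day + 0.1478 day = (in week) 0.1545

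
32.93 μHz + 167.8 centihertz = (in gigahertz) 1.678e-09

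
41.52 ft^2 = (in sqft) 41.52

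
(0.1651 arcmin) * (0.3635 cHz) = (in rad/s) 1.746e-07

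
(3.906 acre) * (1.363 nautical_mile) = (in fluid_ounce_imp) 1.404e+12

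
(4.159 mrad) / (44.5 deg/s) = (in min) 8.925e-05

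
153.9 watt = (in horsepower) 0.2064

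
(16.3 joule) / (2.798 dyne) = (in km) 582.6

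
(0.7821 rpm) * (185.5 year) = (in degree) 2.745e+10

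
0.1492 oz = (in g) 4.23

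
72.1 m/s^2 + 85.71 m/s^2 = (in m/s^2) 157.8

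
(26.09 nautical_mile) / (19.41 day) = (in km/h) 0.1037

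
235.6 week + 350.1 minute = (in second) 1.425e+08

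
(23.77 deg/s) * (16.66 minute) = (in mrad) 4.147e+05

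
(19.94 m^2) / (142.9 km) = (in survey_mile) 8.67e-08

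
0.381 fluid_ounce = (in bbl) 7.087e-05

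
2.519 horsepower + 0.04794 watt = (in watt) 1878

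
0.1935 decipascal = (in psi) 2.806e-06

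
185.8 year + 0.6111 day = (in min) 9.766e+07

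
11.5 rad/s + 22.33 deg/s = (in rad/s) 11.89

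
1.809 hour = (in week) 0.01077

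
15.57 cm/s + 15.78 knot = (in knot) 16.08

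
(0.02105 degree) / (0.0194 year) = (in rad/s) 6.005e-10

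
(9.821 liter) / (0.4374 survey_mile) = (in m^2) 1.395e-05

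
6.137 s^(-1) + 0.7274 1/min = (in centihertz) 614.9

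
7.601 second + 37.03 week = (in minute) 3.733e+05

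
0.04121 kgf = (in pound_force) 0.09085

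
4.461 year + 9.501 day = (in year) 4.487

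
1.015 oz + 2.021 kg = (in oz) 72.3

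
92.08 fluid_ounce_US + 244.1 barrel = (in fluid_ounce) 1.312e+06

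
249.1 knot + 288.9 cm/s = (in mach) 0.3848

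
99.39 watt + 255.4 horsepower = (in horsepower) 255.5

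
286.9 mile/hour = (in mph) 286.9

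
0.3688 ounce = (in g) 10.46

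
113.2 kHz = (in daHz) 1.132e+04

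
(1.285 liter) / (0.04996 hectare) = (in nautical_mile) 1.389e-09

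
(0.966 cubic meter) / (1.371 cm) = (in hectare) 0.007046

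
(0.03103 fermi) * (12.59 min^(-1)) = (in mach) 1.912e-20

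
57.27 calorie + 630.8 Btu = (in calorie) 1.591e+05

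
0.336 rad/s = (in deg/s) 19.25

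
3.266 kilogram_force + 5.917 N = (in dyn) 3.795e+06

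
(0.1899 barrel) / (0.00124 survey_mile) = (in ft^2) 0.1628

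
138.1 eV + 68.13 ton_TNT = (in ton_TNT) 68.13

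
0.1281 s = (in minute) 0.002135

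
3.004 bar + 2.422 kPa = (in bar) 3.028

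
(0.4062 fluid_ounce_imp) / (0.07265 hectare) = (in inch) 6.254e-07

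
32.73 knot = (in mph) 37.67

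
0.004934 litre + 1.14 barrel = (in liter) 181.3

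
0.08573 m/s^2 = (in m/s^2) 0.08573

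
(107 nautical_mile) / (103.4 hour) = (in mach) 0.001563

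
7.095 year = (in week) 370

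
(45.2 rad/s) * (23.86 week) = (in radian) 6.523e+08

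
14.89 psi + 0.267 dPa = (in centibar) 102.7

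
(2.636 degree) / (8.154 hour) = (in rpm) 1.497e-05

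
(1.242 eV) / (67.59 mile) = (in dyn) 1.829e-19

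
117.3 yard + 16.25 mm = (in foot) 352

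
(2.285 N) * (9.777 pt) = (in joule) 0.007881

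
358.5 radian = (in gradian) 2.282e+04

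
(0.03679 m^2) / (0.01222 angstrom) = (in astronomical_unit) 0.2012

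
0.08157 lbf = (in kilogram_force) 0.037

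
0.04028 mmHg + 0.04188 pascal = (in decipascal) 54.12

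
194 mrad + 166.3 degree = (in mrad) 3096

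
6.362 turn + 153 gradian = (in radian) 42.38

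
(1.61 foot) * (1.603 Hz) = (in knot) 1.529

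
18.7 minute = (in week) 0.001855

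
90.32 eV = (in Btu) 1.372e-20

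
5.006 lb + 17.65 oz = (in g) 2771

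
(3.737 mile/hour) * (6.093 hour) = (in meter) 3.664e+04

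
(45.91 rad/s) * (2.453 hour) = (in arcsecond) 8.362e+10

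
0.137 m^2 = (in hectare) 1.37e-05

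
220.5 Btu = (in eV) 1.452e+24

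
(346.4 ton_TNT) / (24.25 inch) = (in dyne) 2.353e+17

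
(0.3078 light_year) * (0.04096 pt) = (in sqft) 4.529e+11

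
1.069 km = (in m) 1069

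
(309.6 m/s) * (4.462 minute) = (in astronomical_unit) 5.541e-07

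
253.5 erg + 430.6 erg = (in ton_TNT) 1.635e-14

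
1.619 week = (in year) 0.03105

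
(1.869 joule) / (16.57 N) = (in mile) 7.009e-05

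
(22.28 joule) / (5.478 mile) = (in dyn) 252.7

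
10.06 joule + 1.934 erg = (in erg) 1.006e+08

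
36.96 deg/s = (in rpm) 6.16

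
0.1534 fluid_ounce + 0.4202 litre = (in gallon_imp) 0.09343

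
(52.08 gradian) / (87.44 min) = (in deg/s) 0.008934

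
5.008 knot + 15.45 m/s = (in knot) 35.04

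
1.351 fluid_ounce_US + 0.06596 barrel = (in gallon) 2.781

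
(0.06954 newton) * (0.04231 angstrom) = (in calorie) 7.032e-14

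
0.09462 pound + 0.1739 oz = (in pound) 0.1055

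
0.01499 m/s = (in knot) 0.02914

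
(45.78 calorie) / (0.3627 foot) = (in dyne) 1.733e+08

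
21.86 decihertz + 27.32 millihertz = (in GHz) 2.213e-09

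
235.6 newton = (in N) 235.6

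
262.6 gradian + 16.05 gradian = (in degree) 250.8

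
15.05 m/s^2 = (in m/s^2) 15.05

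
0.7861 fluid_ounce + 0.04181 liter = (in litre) 0.06506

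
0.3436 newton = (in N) 0.3436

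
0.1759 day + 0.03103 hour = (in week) 0.02531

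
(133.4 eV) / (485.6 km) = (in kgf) 4.488e-24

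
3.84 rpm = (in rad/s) 0.4021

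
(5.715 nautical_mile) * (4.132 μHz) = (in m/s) 0.04373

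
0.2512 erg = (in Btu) 2.381e-11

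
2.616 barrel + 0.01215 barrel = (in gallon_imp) 91.91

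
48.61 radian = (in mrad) 4.861e+04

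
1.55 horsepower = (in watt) 1156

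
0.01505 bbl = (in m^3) 0.002393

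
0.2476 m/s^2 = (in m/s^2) 0.2476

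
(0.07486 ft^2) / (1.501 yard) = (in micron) 5067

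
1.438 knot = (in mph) 1.655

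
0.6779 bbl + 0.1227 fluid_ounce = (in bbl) 0.6779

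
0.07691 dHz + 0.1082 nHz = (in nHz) 7.691e+06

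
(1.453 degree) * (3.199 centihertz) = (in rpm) 0.007747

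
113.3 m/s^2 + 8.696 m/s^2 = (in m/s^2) 122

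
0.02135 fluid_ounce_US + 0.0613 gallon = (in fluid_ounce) 7.868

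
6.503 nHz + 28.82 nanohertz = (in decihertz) 3.532e-07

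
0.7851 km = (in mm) 7.851e+05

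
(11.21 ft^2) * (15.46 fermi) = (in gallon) 4.253e-12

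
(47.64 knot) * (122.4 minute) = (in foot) 5.905e+05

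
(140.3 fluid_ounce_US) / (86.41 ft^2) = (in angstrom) 5.169e+06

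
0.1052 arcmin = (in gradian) 0.001948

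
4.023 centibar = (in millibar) 40.23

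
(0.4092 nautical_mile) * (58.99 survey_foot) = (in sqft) 1.467e+05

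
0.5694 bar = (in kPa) 56.94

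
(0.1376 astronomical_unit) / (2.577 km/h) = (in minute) 4.793e+08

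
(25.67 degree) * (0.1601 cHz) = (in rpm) 0.00685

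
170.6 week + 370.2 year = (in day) 1.363e+05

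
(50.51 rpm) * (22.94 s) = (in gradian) 7725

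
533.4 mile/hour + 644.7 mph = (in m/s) 526.7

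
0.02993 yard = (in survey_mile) 1.701e-05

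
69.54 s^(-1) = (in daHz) 6.954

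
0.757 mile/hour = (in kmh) 1.218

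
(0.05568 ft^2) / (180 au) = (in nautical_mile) 1.037e-19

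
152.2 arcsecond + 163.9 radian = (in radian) 163.9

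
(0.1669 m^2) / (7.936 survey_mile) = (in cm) 0.001307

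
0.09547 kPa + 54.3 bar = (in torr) 4.073e+04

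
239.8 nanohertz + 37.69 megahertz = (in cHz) 3.769e+09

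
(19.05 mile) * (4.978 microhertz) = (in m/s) 0.1526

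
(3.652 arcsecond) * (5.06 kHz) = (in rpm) 0.8555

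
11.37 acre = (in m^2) 4.601e+04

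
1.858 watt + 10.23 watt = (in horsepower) 0.01621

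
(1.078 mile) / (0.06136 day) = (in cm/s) 32.72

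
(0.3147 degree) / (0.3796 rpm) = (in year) 4.381e-09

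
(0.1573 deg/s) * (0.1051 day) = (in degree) 1428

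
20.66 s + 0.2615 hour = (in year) 3.051e-05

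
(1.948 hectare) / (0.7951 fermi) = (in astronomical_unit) 1.638e+08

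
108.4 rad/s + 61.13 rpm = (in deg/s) 6578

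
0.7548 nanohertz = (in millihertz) 7.548e-07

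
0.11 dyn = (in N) 1.1e-06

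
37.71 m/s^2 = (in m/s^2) 37.71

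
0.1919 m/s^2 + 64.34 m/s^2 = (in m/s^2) 64.53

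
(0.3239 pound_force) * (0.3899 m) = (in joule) 0.5618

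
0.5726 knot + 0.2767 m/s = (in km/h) 2.057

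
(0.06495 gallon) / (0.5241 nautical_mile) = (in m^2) 2.533e-07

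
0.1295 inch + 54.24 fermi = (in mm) 3.289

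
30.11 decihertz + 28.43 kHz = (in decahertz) 2843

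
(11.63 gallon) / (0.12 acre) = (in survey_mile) 5.633e-08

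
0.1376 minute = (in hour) 0.002293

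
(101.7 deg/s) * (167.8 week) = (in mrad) 1.801e+11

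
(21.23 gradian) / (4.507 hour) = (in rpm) 0.0001963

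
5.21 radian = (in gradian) 331.7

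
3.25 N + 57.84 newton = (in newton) 61.09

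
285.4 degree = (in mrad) 4981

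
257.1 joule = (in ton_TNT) 6.145e-08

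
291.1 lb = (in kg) 132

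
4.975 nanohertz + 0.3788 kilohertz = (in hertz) 378.8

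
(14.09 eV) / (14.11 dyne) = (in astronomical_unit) 1.069e-25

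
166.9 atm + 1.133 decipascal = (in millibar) 1.691e+05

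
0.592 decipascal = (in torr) 0.000444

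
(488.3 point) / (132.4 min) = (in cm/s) 0.002168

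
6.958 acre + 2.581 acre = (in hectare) 3.86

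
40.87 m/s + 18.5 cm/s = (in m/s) 41.05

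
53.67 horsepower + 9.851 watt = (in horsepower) 53.68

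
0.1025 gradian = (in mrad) 1.61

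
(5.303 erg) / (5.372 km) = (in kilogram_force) 1.007e-11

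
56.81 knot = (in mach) 0.08583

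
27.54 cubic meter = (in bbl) 173.2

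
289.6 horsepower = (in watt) 2.16e+05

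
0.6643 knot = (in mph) 0.7645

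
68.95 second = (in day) 0.000798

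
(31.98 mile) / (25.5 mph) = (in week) 0.007465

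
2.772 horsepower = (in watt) 2067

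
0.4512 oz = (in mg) 1.279e+04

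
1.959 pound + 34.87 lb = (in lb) 36.83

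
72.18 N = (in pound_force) 16.23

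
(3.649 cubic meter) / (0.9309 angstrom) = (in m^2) 3.92e+10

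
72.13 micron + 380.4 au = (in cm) 5.691e+15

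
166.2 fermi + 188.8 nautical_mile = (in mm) 3.497e+08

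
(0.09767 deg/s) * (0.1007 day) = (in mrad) 1.483e+04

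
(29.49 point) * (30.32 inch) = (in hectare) 8.012e-07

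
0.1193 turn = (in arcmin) 2577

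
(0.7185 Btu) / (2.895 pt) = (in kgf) 7.569e+04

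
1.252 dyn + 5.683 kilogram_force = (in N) 55.73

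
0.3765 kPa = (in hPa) 3.765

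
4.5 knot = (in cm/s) 231.5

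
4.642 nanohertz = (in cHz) 4.642e-07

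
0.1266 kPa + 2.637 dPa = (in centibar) 0.1269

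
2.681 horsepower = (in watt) 1999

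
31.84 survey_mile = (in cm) 5.124e+06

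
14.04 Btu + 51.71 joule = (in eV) 9.278e+22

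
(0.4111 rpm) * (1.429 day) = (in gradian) 3.384e+05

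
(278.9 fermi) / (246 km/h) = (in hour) 1.134e-18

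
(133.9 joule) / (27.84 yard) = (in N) 5.26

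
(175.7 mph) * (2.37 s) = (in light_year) 1.968e-14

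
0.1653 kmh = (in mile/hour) 0.1027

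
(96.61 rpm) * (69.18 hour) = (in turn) 4.01e+05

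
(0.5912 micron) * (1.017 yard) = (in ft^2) 5.918e-06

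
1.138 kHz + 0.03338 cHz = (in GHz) 1.138e-06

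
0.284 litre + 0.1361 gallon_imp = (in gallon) 0.2385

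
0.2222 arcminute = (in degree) 0.003703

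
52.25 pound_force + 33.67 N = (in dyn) 2.661e+07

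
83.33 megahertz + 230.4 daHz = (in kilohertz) 8.333e+04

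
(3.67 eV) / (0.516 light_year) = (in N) 1.204e-34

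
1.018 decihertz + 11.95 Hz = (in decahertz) 1.205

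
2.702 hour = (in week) 0.01608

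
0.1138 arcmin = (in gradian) 0.002107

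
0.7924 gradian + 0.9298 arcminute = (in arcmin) 43.72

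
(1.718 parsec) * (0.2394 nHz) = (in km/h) 4.569e+07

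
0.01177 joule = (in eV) 7.346e+16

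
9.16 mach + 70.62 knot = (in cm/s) 3.155e+05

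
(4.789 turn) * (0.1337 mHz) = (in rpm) 0.03842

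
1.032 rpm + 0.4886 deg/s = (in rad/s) 0.1166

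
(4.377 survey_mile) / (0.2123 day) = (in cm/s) 38.4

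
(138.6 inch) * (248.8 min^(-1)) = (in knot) 28.38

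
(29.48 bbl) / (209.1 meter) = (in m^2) 0.02241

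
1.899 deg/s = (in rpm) 0.3165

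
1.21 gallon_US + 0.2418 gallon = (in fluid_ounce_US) 185.8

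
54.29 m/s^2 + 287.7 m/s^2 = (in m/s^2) 342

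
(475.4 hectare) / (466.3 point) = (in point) 8.192e+10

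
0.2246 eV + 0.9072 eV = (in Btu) 1.719e-22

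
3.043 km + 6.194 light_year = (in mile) 3.641e+13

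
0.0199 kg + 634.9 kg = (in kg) 634.9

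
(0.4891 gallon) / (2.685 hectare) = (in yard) 7.541e-08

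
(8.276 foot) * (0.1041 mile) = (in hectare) 0.04226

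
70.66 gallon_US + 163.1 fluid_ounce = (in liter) 272.3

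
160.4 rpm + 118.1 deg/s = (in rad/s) 18.86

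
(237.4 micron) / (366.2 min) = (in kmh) 3.89e-08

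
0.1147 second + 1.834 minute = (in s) 110.2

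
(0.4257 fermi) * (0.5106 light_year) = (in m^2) 2.056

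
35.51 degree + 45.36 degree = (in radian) 1.411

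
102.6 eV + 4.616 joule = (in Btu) 0.004375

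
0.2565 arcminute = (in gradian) 0.00475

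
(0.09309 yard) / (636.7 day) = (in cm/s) 1.547e-07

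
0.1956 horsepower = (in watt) 145.9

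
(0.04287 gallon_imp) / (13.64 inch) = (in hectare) 5.625e-08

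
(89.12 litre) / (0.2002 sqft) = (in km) 0.004792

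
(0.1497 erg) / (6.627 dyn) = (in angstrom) 2.259e+06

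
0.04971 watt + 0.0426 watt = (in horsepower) 0.0001238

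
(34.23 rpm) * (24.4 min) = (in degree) 3.007e+05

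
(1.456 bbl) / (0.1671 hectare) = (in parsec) 4.489e-21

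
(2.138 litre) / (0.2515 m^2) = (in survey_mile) 5.282e-06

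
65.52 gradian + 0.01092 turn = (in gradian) 69.89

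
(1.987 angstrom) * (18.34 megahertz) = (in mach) 1.07e-05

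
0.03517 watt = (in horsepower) 4.716e-05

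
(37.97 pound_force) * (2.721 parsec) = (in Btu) 1.344e+16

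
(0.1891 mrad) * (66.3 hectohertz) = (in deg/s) 71.83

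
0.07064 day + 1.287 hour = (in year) 0.0003405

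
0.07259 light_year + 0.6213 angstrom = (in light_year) 0.07259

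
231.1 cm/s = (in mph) 5.17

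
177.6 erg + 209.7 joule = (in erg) 2.097e+09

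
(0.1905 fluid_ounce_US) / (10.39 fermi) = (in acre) 1.34e+05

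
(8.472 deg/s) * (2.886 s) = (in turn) 0.06792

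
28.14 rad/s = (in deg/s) 1612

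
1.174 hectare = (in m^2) 1.174e+04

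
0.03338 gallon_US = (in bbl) 0.0007948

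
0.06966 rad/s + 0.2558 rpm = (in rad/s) 0.09645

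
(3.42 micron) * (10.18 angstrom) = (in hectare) 3.482e-19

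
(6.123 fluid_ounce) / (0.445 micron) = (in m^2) 406.9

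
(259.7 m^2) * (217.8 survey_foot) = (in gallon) 4.554e+06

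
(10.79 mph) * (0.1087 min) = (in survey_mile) 0.01955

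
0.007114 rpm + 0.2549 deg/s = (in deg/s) 0.2976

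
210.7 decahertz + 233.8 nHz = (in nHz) 2.107e+12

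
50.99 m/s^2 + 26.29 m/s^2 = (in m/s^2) 77.28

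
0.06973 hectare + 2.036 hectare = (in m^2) 2.106e+04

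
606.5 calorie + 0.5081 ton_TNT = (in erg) 2.126e+16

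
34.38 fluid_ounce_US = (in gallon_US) 0.2686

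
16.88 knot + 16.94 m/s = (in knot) 49.81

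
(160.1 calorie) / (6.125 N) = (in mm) 1.094e+05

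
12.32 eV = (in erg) 1.974e-11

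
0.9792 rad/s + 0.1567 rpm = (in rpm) 9.507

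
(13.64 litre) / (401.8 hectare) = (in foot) 1.114e-08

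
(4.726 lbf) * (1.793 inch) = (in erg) 9.574e+06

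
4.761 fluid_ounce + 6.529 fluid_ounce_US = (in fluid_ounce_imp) 11.75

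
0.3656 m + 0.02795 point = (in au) 2.444e-12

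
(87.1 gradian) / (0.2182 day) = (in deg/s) 0.004158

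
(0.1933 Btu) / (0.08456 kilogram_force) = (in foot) 806.9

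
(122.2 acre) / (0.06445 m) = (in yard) 8.391e+06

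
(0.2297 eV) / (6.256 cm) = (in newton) 5.883e-19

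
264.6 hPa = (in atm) 0.2611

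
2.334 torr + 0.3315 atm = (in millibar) 339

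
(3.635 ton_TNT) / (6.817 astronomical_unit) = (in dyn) 1491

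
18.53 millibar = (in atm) 0.01829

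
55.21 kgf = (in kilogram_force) 55.21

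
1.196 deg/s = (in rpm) 0.1993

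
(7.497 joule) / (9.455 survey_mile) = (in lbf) 0.0001108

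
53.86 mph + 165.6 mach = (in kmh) 2.031e+05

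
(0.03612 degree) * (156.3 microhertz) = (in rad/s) 9.853e-08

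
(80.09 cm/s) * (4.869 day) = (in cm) 3.369e+07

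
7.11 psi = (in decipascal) 4.902e+05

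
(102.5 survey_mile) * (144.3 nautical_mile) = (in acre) 1.089e+07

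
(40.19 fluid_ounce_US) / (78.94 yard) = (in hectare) 1.647e-09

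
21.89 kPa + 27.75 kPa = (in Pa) 4.964e+04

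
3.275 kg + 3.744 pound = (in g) 4973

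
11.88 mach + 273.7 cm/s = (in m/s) 4048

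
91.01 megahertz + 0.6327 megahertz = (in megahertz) 91.64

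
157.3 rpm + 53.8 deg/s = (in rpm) 166.3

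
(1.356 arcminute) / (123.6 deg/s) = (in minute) 3.047e-06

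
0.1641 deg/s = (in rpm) 0.02735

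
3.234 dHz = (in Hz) 0.3234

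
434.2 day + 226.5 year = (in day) 8.311e+04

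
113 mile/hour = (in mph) 113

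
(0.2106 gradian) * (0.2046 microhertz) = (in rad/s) 6.768e-10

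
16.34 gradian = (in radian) 0.2567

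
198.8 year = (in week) 1.037e+04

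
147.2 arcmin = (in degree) 2.453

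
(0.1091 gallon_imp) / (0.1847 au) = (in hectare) 1.795e-18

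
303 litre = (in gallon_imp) 66.65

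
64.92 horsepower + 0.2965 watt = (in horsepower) 64.92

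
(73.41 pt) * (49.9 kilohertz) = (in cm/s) 1.292e+05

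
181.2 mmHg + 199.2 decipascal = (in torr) 181.3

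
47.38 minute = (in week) 0.0047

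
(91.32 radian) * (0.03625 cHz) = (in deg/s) 1.897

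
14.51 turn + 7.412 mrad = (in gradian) 5804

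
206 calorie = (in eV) 5.38e+21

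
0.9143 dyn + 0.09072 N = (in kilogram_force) 0.009252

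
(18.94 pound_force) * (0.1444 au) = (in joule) 1.82e+12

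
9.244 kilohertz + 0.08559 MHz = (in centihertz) 9.483e+06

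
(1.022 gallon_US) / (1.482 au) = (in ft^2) 1.878e-13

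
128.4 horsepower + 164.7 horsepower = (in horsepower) 293.1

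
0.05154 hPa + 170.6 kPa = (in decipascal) 1.706e+06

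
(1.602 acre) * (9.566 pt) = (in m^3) 21.88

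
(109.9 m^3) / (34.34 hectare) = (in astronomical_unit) 2.139e-15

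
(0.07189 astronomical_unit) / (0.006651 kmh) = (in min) 9.702e+10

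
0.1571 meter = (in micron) 1.571e+05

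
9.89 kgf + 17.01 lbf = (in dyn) 1.727e+07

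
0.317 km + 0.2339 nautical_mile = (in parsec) 2.431e-14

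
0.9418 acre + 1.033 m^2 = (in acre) 0.9421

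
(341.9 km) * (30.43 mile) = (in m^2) 1.674e+10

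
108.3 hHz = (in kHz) 10.83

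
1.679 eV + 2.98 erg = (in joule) 2.98e-07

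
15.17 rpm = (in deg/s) 91.02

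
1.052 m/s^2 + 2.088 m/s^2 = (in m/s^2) 3.14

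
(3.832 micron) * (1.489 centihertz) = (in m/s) 5.706e-08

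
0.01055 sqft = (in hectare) 9.801e-08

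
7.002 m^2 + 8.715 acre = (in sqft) 3.797e+05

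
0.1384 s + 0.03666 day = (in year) 0.0001004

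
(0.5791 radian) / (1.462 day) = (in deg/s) 0.0002627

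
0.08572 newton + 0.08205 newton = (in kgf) 0.01711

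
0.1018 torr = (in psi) 0.001968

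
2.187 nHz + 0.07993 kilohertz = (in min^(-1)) 4796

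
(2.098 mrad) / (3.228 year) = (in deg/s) 1.181e-09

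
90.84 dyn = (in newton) 0.0009084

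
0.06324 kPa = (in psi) 0.009172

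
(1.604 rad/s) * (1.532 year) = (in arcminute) 2.664e+11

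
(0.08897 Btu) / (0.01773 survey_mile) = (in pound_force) 0.7396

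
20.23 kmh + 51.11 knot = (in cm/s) 3191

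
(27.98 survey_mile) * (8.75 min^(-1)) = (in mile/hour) 1.469e+04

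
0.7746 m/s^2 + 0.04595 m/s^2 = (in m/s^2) 0.8206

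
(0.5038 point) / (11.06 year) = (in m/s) 5.096e-13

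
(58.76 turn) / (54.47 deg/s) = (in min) 6.473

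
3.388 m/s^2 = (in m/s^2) 3.388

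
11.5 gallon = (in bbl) 0.2738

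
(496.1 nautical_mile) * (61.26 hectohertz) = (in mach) 1.653e+07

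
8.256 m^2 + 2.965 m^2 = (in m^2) 11.22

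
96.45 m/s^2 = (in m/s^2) 96.45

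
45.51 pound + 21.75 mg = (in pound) 45.51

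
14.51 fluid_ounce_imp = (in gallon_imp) 0.09069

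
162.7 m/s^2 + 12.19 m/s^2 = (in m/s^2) 174.9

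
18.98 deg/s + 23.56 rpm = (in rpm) 26.72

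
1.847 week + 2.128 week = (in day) 27.82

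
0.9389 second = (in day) 1.087e-05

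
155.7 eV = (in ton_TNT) 5.962e-27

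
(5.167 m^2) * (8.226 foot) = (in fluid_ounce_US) 4.381e+05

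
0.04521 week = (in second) 2.734e+04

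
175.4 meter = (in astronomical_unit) 1.172e-09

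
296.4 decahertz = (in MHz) 0.002964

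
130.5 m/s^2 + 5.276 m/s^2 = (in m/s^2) 135.8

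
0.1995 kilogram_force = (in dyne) 1.956e+05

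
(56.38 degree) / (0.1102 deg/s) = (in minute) 8.527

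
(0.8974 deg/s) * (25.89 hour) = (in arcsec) 3.011e+08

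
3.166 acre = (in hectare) 1.281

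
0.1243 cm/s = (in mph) 0.002781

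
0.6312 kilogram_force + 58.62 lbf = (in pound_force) 60.01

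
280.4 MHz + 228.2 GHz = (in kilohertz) 2.285e+08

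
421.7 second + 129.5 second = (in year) 1.748e-05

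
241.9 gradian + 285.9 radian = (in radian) 289.7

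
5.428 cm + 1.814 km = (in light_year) 1.917e-13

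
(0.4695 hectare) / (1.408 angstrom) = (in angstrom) 3.335e+23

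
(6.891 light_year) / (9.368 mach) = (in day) 2.366e+08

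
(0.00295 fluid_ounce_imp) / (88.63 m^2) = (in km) 9.457e-13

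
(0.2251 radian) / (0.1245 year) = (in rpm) 5.475e-07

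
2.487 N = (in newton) 2.487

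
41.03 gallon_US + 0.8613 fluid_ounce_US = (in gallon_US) 41.04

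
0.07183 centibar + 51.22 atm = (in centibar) 5190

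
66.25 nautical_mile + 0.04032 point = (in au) 8.202e-07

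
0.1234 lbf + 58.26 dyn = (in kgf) 0.05603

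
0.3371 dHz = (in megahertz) 3.371e-08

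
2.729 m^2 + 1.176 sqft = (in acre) 0.0007013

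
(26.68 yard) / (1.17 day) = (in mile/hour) 0.0005399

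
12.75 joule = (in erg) 1.275e+08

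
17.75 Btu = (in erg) 1.873e+11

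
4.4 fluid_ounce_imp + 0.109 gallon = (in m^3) 0.0005376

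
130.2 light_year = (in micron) 1.232e+24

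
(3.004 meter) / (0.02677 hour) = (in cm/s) 3.117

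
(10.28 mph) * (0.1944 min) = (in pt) 1.519e+05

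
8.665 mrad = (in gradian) 0.5516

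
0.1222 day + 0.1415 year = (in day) 51.77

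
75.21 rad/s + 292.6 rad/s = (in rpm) 3512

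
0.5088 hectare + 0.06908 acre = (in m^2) 5368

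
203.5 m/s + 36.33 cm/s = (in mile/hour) 456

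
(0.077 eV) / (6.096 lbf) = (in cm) 4.55e-20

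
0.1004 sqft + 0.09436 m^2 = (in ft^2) 1.116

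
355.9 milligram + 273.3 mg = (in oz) 0.02219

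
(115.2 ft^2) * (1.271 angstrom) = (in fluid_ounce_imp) 4.788e-05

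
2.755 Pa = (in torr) 0.02066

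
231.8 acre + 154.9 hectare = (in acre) 614.6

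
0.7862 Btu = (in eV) 5.177e+21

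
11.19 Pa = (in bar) 0.0001119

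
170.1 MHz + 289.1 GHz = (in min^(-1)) 1.736e+13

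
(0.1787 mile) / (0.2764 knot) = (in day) 0.02341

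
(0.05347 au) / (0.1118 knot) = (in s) 1.391e+11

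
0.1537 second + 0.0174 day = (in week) 0.002486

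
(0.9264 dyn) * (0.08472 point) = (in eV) 1.728e+09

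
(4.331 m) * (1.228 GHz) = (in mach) 1.562e+07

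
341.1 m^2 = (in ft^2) 3672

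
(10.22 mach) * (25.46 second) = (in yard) 9.689e+04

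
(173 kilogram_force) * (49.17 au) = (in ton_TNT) 2.983e+06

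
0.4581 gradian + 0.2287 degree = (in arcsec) 2308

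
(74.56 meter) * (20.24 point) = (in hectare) 5.324e-05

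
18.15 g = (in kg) 0.01815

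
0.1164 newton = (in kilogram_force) 0.01187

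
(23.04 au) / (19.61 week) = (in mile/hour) 6.501e+05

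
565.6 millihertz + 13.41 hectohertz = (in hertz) 1342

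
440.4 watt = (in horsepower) 0.5906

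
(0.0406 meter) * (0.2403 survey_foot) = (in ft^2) 0.03201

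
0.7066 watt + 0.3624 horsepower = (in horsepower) 0.3633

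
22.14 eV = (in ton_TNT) 8.478e-28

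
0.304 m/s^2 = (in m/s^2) 0.304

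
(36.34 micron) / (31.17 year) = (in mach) 1.086e-16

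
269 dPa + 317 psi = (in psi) 317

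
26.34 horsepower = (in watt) 1.964e+04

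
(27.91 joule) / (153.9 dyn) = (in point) 5.141e+07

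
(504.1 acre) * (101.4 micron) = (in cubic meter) 206.9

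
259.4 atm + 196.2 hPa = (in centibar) 2.63e+04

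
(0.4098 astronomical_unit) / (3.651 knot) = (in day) 3.778e+05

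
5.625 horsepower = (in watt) 4195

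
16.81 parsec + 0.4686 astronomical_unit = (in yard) 5.673e+17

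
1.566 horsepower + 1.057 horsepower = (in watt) 1956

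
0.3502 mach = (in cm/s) 1.192e+04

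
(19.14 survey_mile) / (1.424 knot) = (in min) 700.8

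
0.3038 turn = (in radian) 1.909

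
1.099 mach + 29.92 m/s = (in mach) 1.187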